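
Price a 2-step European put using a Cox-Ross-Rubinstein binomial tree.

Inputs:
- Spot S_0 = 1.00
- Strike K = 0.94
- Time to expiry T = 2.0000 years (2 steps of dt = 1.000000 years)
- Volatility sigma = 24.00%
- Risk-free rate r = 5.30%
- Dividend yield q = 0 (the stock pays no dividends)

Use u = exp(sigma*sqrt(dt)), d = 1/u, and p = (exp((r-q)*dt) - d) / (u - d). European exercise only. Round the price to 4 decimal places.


Answer: Price = V(0,0) = 0.0578

Derivation:
dt = T/N = 1.000000
u = exp(sigma*sqrt(dt)) = 1.271249; d = 1/u = 0.786628
p = (exp((r-q)*dt) - d) / (u - d) = 0.552600
Discount per step: exp(-r*dt) = 0.948380
Stock lattice S(k, i) with i counting down-moves:
  k=0: S(0,0) = 1.0000
  k=1: S(1,0) = 1.2712; S(1,1) = 0.7866
  k=2: S(2,0) = 1.6161; S(2,1) = 1.0000; S(2,2) = 0.6188
Terminal payoffs V(N, i) = max(K - S_T, 0):
  V(2,0) = 0.000000; V(2,1) = 0.000000; V(2,2) = 0.321217
Backward induction: V(k, i) = exp(-r*dt) * [p * V(k+1, i) + (1-p) * V(k+1, i+1)].
  V(1,0) = exp(-r*dt) * [p*0.000000 + (1-p)*0.000000] = 0.000000
  V(1,1) = exp(-r*dt) * [p*0.000000 + (1-p)*0.321217] = 0.136294
  V(0,0) = exp(-r*dt) * [p*0.000000 + (1-p)*0.136294] = 0.057830


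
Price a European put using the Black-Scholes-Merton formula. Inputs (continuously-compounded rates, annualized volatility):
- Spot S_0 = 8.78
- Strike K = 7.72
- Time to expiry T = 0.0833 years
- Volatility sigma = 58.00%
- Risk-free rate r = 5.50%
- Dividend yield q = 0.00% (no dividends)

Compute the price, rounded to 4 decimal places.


d1 = (ln(S/K) + (r - q + 0.5*sigma^2) * T) / (sigma * sqrt(T)) = 0.87966718
d2 = d1 - sigma * sqrt(T) = 0.71226909
exp(-rT) = 0.99542898; exp(-qT) = 1.00000000
P = K * exp(-rT) * N(-d2) - S_0 * exp(-qT) * N(-d1)
N(-d1) = 0.18951982; N(-d2) = 0.23814908
P = 7.7200 * 0.99542898 * 0.23814908 - 8.7800 * 1.00000000 * 0.18951982 = 0.1661

Answer: Price = 0.1661


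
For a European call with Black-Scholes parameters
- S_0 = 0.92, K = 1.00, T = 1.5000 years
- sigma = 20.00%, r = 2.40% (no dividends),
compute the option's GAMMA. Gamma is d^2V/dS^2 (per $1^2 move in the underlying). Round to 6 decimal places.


Answer: Gamma = 1.765848

Derivation:
d1 = -0.0709601213; d2 = -0.3159090956
phi(d1) = 0.3979391389; exp(-qT) = 1.0000000000; exp(-rT) = 0.9646402935
Gamma = exp(-qT) * phi(d1) / (S * sigma * sqrt(T)) = 1.0000000000 * 0.3979391389 / (0.9200 * 0.2000 * 1.2247448714) = 1.765848


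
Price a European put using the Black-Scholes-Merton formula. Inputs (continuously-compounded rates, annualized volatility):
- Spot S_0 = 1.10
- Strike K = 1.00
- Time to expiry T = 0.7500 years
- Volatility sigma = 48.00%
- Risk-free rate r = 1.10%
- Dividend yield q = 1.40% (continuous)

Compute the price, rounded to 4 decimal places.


d1 = (ln(S/K) + (r - q + 0.5*sigma^2) * T) / (sigma * sqrt(T)) = 0.43171410
d2 = d1 - sigma * sqrt(T) = 0.01602190
exp(-rT) = 0.99178394; exp(-qT) = 0.98955493
P = K * exp(-rT) * N(-d2) - S_0 * exp(-qT) * N(-d1)
N(-d1) = 0.33297461; N(-d2) = 0.49360846
P = 1.0000 * 0.99178394 * 0.49360846 - 1.1000 * 0.98955493 * 0.33297461 = 0.1271

Answer: Price = 0.1271


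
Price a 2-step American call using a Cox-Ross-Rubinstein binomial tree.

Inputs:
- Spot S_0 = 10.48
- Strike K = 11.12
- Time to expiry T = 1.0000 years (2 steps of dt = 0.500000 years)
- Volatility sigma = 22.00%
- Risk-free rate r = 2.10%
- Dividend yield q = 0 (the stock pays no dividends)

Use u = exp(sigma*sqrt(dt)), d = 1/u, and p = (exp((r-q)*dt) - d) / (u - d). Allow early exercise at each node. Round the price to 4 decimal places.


dt = T/N = 0.500000
u = exp(sigma*sqrt(dt)) = 1.168316; d = 1/u = 0.855933
p = (exp((r-q)*dt) - d) / (u - d) = 0.494977
Discount per step: exp(-r*dt) = 0.989555
Stock lattice S(k, i) with i counting down-moves:
  k=0: S(0,0) = 10.4800
  k=1: S(1,0) = 12.2440; S(1,1) = 8.9702
  k=2: S(2,0) = 14.3048; S(2,1) = 10.4800; S(2,2) = 7.6779
Terminal payoffs V(N, i) = max(S_T - K, 0):
  V(2,0) = 3.184807; V(2,1) = 0.000000; V(2,2) = 0.000000
Backward induction: V(k, i) = exp(-r*dt) * [p * V(k+1, i) + (1-p) * V(k+1, i+1)]; then take max(V_cont, immediate exercise) for American.
  V(1,0) = exp(-r*dt) * [p*3.184807 + (1-p)*0.000000] = 1.559941; exercise = 1.123953; V(1,0) = max -> 1.559941
  V(1,1) = exp(-r*dt) * [p*0.000000 + (1-p)*0.000000] = 0.000000; exercise = 0.000000; V(1,1) = max -> 0.000000
  V(0,0) = exp(-r*dt) * [p*1.559941 + (1-p)*0.000000] = 0.764070; exercise = 0.000000; V(0,0) = max -> 0.764070

Answer: Price = V(0,0) = 0.7641


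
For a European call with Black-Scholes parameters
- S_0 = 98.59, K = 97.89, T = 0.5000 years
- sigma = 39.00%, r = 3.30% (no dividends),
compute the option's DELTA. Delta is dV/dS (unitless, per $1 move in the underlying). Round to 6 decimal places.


Answer: Delta = 0.588449

Derivation:
d1 = 0.2235561143; d2 = -0.0522155304
phi(d1) = 0.3890967696; exp(-qT) = 1.0000000000; exp(-rT) = 0.9836353794
N(d1) = 0.5884486425
Delta = exp(-qT) * N(d1) = 1.0000000000 * 0.5884486425 = 0.588449


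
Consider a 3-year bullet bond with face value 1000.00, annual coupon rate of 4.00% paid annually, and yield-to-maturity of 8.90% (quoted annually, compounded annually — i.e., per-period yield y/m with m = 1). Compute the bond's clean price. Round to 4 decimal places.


Answer: Price = 875.7452

Derivation:
Coupon per period c = face * coupon_rate / m = 40.000000
Periods per year m = 1; per-period yield y/m = 0.089000
Number of cashflows N = 3
Cashflows (t years, CF_t, discount factor 1/(1+y/m)^(m*t), PV):
  t = 1.0000: CF_t = 40.000000, DF = 0.918274, PV = 36.730946
  t = 2.0000: CF_t = 40.000000, DF = 0.843226, PV = 33.729060
  t = 3.0000: CF_t = 1040.000000, DF = 0.774313, PV = 805.285168
Price P = sum_t PV_t = 875.745173


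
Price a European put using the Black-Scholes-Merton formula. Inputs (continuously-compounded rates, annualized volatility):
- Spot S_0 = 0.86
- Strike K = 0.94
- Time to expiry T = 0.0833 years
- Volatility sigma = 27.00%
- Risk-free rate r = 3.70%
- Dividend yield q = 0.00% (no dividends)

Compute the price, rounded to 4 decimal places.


d1 = (ln(S/K) + (r - q + 0.5*sigma^2) * T) / (sigma * sqrt(T)) = -1.06291046
d2 = d1 - sigma * sqrt(T) = -1.14083716
exp(-rT) = 0.99692264; exp(-qT) = 1.00000000
P = K * exp(-rT) * N(-d2) - S_0 * exp(-qT) * N(-d1)
N(-d1) = 0.85608872; N(-d2) = 0.87303115
P = 0.9400 * 0.99692264 * 0.87303115 - 0.8600 * 1.00000000 * 0.85608872 = 0.0819

Answer: Price = 0.0819


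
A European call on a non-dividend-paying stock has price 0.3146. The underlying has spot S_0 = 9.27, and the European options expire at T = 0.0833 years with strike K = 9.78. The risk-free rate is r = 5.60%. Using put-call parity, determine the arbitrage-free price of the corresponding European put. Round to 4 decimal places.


Answer: Put price = 0.7791

Derivation:
Put-call parity: C - P = S_0 * exp(-qT) - K * exp(-rT).
S_0 * exp(-qT) = 9.2700 * 1.00000000 = 9.27000000
K * exp(-rT) = 9.7800 * 0.99534606 = 9.73448450
P = C - S*exp(-qT) + K*exp(-rT)
P = 0.3146 - 9.27000000 + 9.73448450 = 0.7791


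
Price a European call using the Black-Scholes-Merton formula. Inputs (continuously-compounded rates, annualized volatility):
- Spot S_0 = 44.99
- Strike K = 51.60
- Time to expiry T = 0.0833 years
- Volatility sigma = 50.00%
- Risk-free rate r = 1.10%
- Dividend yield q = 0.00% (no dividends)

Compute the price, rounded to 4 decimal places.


d1 = (ln(S/K) + (r - q + 0.5*sigma^2) * T) / (sigma * sqrt(T)) = -0.87141408
d2 = d1 - sigma * sqrt(T) = -1.01572277
exp(-rT) = 0.99908412; exp(-qT) = 1.00000000
C = S_0 * exp(-qT) * N(d1) - K * exp(-rT) * N(d2)
N(d1) = 0.19176405; N(d2) = 0.15488071
C = 44.9900 * 1.00000000 * 0.19176405 - 51.6000 * 0.99908412 * 0.15488071 = 0.6429

Answer: Price = 0.6429


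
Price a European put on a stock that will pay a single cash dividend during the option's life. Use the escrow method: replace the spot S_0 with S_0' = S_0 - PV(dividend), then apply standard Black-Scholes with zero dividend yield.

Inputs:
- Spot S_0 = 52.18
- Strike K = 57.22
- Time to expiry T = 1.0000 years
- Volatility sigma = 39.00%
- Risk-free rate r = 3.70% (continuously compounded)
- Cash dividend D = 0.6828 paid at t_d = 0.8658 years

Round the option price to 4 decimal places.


Answer: Price = 10.1799

Derivation:
PV(D) = D * exp(-r * t_d) = 0.6828 * 0.96847307 = 0.66127341
S_0' = S_0 - PV(D) = 52.1800 - 0.66127341 = 51.51872659
d1 = (ln(S_0'/K) + (r + sigma^2/2)*T) / (sigma*sqrt(T)) = 0.02074840
d2 = d1 - sigma*sqrt(T) = -0.36925160
exp(-rT) = 0.96367614
N(-d1) = 0.49172318; N(-d2) = 0.64402990
P = K * exp(-rT) * N(-d2) - S_0' * N(-d1) = 57.2200 * 0.96367614 * 0.64402990 - 51.51872659 * 0.49172318 = 10.1799


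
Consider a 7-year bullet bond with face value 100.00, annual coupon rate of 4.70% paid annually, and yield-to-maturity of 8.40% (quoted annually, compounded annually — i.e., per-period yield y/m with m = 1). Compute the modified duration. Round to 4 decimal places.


Coupon per period c = face * coupon_rate / m = 4.700000
Periods per year m = 1; per-period yield y/m = 0.084000
Number of cashflows N = 7
Cashflows (t years, CF_t, discount factor 1/(1+y/m)^(m*t), PV):
  t = 1.0000: CF_t = 4.700000, DF = 0.922509, PV = 4.335793
  t = 2.0000: CF_t = 4.700000, DF = 0.851023, PV = 3.999809
  t = 3.0000: CF_t = 4.700000, DF = 0.785077, PV = 3.689861
  t = 4.0000: CF_t = 4.700000, DF = 0.724241, PV = 3.403931
  t = 5.0000: CF_t = 4.700000, DF = 0.668119, PV = 3.140158
  t = 6.0000: CF_t = 4.700000, DF = 0.616346, PV = 2.896824
  t = 7.0000: CF_t = 104.700000, DF = 0.568585, PV = 59.530798
Price P = sum_t PV_t = 80.997175
First compute Macaulay numerator sum_t t * PV_t:
  t * PV_t at t = 1.0000: 4.335793
  t * PV_t at t = 2.0000: 7.999619
  t * PV_t at t = 3.0000: 11.069583
  t * PV_t at t = 4.0000: 13.615723
  t * PV_t at t = 5.0000: 15.700788
  t * PV_t at t = 6.0000: 17.380946
  t * PV_t at t = 7.0000: 416.715588
Macaulay duration D = 486.818041 / 80.997175 = 6.010309
Modified duration = D / (1 + y/m) = 6.010309 / (1 + 0.084000) = 5.544565

Answer: Modified duration = 5.5446


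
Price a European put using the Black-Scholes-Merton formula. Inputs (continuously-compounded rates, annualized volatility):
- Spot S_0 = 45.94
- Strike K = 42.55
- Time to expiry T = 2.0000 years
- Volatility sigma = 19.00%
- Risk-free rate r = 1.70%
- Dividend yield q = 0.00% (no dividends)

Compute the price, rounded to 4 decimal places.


d1 = (ln(S/K) + (r - q + 0.5*sigma^2) * T) / (sigma * sqrt(T)) = 0.54617055
d2 = d1 - sigma * sqrt(T) = 0.27746997
exp(-rT) = 0.96657150; exp(-qT) = 1.00000000
P = K * exp(-rT) * N(-d2) - S_0 * exp(-qT) * N(-d1)
N(-d1) = 0.29247435; N(-d2) = 0.39070963
P = 42.5500 * 0.96657150 * 0.39070963 - 45.9400 * 1.00000000 * 0.29247435 = 2.6327

Answer: Price = 2.6327


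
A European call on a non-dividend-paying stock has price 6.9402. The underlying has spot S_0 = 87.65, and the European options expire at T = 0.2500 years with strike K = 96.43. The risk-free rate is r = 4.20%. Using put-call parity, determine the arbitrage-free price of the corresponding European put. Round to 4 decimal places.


Answer: Put price = 14.7130

Derivation:
Put-call parity: C - P = S_0 * exp(-qT) - K * exp(-rT).
S_0 * exp(-qT) = 87.6500 * 1.00000000 = 87.65000000
K * exp(-rT) = 96.4300 * 0.98955493 = 95.42278215
P = C - S*exp(-qT) + K*exp(-rT)
P = 6.9402 - 87.65000000 + 95.42278215 = 14.7130


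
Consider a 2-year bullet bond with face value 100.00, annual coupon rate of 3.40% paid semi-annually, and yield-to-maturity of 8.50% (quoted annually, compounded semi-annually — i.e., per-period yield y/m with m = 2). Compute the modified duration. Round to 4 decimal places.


Answer: Modified duration = 1.8682

Derivation:
Coupon per period c = face * coupon_rate / m = 1.700000
Periods per year m = 2; per-period yield y/m = 0.042500
Number of cashflows N = 4
Cashflows (t years, CF_t, discount factor 1/(1+y/m)^(m*t), PV):
  t = 0.5000: CF_t = 1.700000, DF = 0.959233, PV = 1.630695
  t = 1.0000: CF_t = 1.700000, DF = 0.920127, PV = 1.564216
  t = 1.5000: CF_t = 1.700000, DF = 0.882616, PV = 1.500447
  t = 2.0000: CF_t = 101.700000, DF = 0.846634, PV = 86.102686
Price P = sum_t PV_t = 90.798045
First compute Macaulay numerator sum_t t * PV_t:
  t * PV_t at t = 0.5000: 0.815348
  t * PV_t at t = 1.0000: 1.564216
  t * PV_t at t = 1.5000: 2.250671
  t * PV_t at t = 2.0000: 172.205371
Macaulay duration D = 176.835606 / 90.798045 = 1.947571
Modified duration = D / (1 + y/m) = 1.947571 / (1 + 0.042500) = 1.868173


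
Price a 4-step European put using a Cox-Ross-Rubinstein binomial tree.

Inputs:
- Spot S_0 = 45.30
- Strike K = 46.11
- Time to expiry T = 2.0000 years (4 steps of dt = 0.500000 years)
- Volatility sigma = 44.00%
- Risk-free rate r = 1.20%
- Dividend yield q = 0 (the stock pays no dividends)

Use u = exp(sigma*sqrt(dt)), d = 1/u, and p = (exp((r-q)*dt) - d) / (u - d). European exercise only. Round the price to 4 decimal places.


dt = T/N = 0.500000
u = exp(sigma*sqrt(dt)) = 1.364963; d = 1/u = 0.732621
p = (exp((r-q)*dt) - d) / (u - d) = 0.432357
Discount per step: exp(-r*dt) = 0.994018
Stock lattice S(k, i) with i counting down-moves:
  k=0: S(0,0) = 45.3000
  k=1: S(1,0) = 61.8328; S(1,1) = 33.1877
  k=2: S(2,0) = 84.3995; S(2,1) = 45.3000; S(2,2) = 24.3140
  k=3: S(3,0) = 115.2021; S(3,1) = 61.8328; S(3,2) = 33.1877; S(3,3) = 17.8130
  k=4: S(4,0) = 157.2466; S(4,1) = 84.3995; S(4,2) = 45.3000; S(4,3) = 24.3140; S(4,4) = 13.0501
Terminal payoffs V(N, i) = max(K - S_T, 0):
  V(4,0) = 0.000000; V(4,1) = 0.000000; V(4,2) = 0.810000; V(4,3) = 21.795982; V(4,4) = 33.059857
Backward induction: V(k, i) = exp(-r*dt) * [p * V(k+1, i) + (1-p) * V(k+1, i+1)].
  V(3,0) = exp(-r*dt) * [p*0.000000 + (1-p)*0.000000] = 0.000000
  V(3,1) = exp(-r*dt) * [p*0.000000 + (1-p)*0.810000] = 0.457041
  V(3,2) = exp(-r*dt) * [p*0.810000 + (1-p)*21.795982] = 12.646444
  V(3,3) = exp(-r*dt) * [p*21.795982 + (1-p)*33.059857] = 28.021212
  V(2,0) = exp(-r*dt) * [p*0.000000 + (1-p)*0.457041] = 0.257884
  V(2,1) = exp(-r*dt) * [p*0.457041 + (1-p)*12.646444] = 7.332148
  V(2,2) = exp(-r*dt) * [p*12.646444 + (1-p)*28.021212] = 21.245968
  V(1,0) = exp(-r*dt) * [p*0.257884 + (1-p)*7.332148] = 4.247978
  V(1,1) = exp(-r*dt) * [p*7.332148 + (1-p)*21.245968] = 15.139127
  V(0,0) = exp(-r*dt) * [p*4.247978 + (1-p)*15.139127] = 10.367871

Answer: Price = V(0,0) = 10.3679


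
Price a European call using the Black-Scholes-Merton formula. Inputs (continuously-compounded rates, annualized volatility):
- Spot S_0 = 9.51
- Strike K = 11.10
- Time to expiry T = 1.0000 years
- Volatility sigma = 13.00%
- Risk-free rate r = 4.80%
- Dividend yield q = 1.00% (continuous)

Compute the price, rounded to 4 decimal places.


Answer: Price = 0.1309

Derivation:
d1 = (ln(S/K) + (r - q + 0.5*sigma^2) * T) / (sigma * sqrt(T)) = -0.83193255
d2 = d1 - sigma * sqrt(T) = -0.96193255
exp(-rT) = 0.95313379; exp(-qT) = 0.99004983
C = S_0 * exp(-qT) * N(d1) - K * exp(-rT) * N(d2)
N(d1) = 0.20272351; N(d2) = 0.16804174
C = 9.5100 * 0.99004983 * 0.20272351 - 11.1000 * 0.95313379 * 0.16804174 = 0.1309


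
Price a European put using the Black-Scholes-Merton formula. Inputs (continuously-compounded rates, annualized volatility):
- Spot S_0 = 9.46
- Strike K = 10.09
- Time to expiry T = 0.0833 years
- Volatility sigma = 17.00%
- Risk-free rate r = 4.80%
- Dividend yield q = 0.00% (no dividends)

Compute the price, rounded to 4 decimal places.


Answer: Price = 0.6148

Derivation:
d1 = (ln(S/K) + (r - q + 0.5*sigma^2) * T) / (sigma * sqrt(T)) = -1.20799793
d2 = d1 - sigma * sqrt(T) = -1.25706288
exp(-rT) = 0.99600958; exp(-qT) = 1.00000000
P = K * exp(-rT) * N(-d2) - S_0 * exp(-qT) * N(-d1)
N(-d1) = 0.88647597; N(-d2) = 0.89563457
P = 10.0900 * 0.99600958 * 0.89563457 - 9.4600 * 1.00000000 * 0.88647597 = 0.6148


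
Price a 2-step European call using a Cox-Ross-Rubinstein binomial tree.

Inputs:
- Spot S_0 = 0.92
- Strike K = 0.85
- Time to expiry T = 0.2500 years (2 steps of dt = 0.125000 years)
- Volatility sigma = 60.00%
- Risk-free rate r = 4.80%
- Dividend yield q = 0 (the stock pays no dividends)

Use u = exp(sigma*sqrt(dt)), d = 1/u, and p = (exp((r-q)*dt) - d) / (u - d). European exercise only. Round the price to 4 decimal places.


Answer: Price = V(0,0) = 0.1513

Derivation:
dt = T/N = 0.125000
u = exp(sigma*sqrt(dt)) = 1.236311; d = 1/u = 0.808858
p = (exp((r-q)*dt) - d) / (u - d) = 0.461244
Discount per step: exp(-r*dt) = 0.994018
Stock lattice S(k, i) with i counting down-moves:
  k=0: S(0,0) = 0.9200
  k=1: S(1,0) = 1.1374; S(1,1) = 0.7441
  k=2: S(2,0) = 1.4062; S(2,1) = 0.9200; S(2,2) = 0.6019
Terminal payoffs V(N, i) = max(S_T - K, 0):
  V(2,0) = 0.556188; V(2,1) = 0.070000; V(2,2) = 0.000000
Backward induction: V(k, i) = exp(-r*dt) * [p * V(k+1, i) + (1-p) * V(k+1, i+1)].
  V(1,0) = exp(-r*dt) * [p*0.556188 + (1-p)*0.070000] = 0.292491
  V(1,1) = exp(-r*dt) * [p*0.070000 + (1-p)*0.000000] = 0.032094
  V(0,0) = exp(-r*dt) * [p*0.292491 + (1-p)*0.032094] = 0.151290


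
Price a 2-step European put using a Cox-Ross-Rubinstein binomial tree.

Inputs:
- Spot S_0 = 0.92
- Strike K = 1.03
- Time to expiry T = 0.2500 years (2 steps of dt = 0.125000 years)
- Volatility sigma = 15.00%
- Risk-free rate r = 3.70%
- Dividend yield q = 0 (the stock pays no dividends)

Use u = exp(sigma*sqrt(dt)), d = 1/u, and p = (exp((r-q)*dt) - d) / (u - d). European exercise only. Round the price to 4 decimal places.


Answer: Price = V(0,0) = 0.1005

Derivation:
dt = T/N = 0.125000
u = exp(sigma*sqrt(dt)) = 1.054464; d = 1/u = 0.948349
p = (exp((r-q)*dt) - d) / (u - d) = 0.530430
Discount per step: exp(-r*dt) = 0.995386
Stock lattice S(k, i) with i counting down-moves:
  k=0: S(0,0) = 0.9200
  k=1: S(1,0) = 0.9701; S(1,1) = 0.8725
  k=2: S(2,0) = 1.0229; S(2,1) = 0.9200; S(2,2) = 0.8274
Terminal payoffs V(N, i) = max(K - S_T, 0):
  V(2,0) = 0.007056; V(2,1) = 0.110000; V(2,2) = 0.202584
Backward induction: V(k, i) = exp(-r*dt) * [p * V(k+1, i) + (1-p) * V(k+1, i+1)].
  V(1,0) = exp(-r*dt) * [p*0.007056 + (1-p)*0.110000] = 0.055140
  V(1,1) = exp(-r*dt) * [p*0.110000 + (1-p)*0.202584] = 0.152766
  V(0,0) = exp(-r*dt) * [p*0.055140 + (1-p)*0.152766] = 0.100516


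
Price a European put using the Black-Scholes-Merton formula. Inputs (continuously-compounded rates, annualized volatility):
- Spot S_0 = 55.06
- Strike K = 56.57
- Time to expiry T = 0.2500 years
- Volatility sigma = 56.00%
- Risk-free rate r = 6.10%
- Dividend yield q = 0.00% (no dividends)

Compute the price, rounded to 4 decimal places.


Answer: Price = 6.4992

Derivation:
d1 = (ln(S/K) + (r - q + 0.5*sigma^2) * T) / (sigma * sqrt(T)) = 0.09783818
d2 = d1 - sigma * sqrt(T) = -0.18216182
exp(-rT) = 0.98486569; exp(-qT) = 1.00000000
P = K * exp(-rT) * N(-d2) - S_0 * exp(-qT) * N(-d1)
N(-d1) = 0.46103039; N(-d2) = 0.57227213
P = 56.5700 * 0.98486569 * 0.57227213 - 55.0600 * 1.00000000 * 0.46103039 = 6.4992


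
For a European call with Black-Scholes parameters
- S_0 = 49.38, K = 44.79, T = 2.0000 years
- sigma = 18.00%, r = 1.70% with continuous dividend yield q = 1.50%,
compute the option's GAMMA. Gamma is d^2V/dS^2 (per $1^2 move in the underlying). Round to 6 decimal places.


Answer: Gamma = 0.026817

Derivation:
d1 = 0.5262468730; d2 = 0.2716884318
phi(d1) = 0.3473555378; exp(-qT) = 0.9704455335; exp(-rT) = 0.9665715046
Gamma = exp(-qT) * phi(d1) / (S * sigma * sqrt(T)) = 0.9704455335 * 0.3473555378 / (49.3800 * 0.1800 * 1.4142135624) = 0.026817


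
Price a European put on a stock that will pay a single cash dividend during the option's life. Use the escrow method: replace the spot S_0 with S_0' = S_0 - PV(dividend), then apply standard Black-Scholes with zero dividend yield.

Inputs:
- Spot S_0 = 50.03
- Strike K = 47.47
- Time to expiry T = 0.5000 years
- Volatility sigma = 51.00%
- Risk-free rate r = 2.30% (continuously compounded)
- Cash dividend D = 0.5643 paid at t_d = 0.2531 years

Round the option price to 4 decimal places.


PV(D) = D * exp(-r * t_d) = 0.5643 * 0.99419561 = 0.56102458
S_0' = S_0 - PV(D) = 50.0300 - 0.56102458 = 49.46897542
d1 = (ln(S_0'/K) + (r + sigma^2/2)*T) / (sigma*sqrt(T)) = 0.32658013
d2 = d1 - sigma*sqrt(T) = -0.03404433
exp(-rT) = 0.98856587
N(-d1) = 0.37199274; N(-d2) = 0.51357910
P = K * exp(-rT) * N(-d2) - S_0' * N(-d1) = 47.4700 * 0.98856587 * 0.51357910 - 49.46897542 * 0.37199274 = 5.6987

Answer: Price = 5.6987


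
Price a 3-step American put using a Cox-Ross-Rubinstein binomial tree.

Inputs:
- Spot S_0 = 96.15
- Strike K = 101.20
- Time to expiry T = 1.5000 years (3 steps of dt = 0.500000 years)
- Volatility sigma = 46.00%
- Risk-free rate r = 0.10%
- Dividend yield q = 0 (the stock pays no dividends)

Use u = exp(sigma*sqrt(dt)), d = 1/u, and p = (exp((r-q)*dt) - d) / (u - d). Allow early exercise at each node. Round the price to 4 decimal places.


dt = T/N = 0.500000
u = exp(sigma*sqrt(dt)) = 1.384403; d = 1/u = 0.722333
p = (exp((r-q)*dt) - d) / (u - d) = 0.420148
Discount per step: exp(-r*dt) = 0.999500
Stock lattice S(k, i) with i counting down-moves:
  k=0: S(0,0) = 96.1500
  k=1: S(1,0) = 133.1104; S(1,1) = 69.4523
  k=2: S(2,0) = 184.2784; S(2,1) = 96.1500; S(2,2) = 50.1677
  k=3: S(3,0) = 255.1156; S(3,1) = 133.1104; S(3,2) = 69.4523; S(3,3) = 36.2378
Terminal payoffs V(N, i) = max(K - S_T, 0):
  V(3,0) = 0.000000; V(3,1) = 0.000000; V(3,2) = 31.747688; V(3,3) = 64.962224
Backward induction: V(k, i) = exp(-r*dt) * [p * V(k+1, i) + (1-p) * V(k+1, i+1)]; then take max(V_cont, immediate exercise) for American.
  V(2,0) = exp(-r*dt) * [p*0.000000 + (1-p)*0.000000] = 0.000000; exercise = 0.000000; V(2,0) = max -> 0.000000
  V(2,1) = exp(-r*dt) * [p*0.000000 + (1-p)*31.747688] = 18.399772; exercise = 5.050000; V(2,1) = max -> 18.399772
  V(2,2) = exp(-r*dt) * [p*31.747688 + (1-p)*64.962224] = 50.981721; exercise = 51.032308; V(2,2) = max -> 51.032308
  V(1,0) = exp(-r*dt) * [p*0.000000 + (1-p)*18.399772] = 10.663820; exercise = 0.000000; V(1,0) = max -> 10.663820
  V(1,1) = exp(-r*dt) * [p*18.399772 + (1-p)*51.032308] = 37.303172; exercise = 31.747688; V(1,1) = max -> 37.303172
  V(0,0) = exp(-r*dt) * [p*10.663820 + (1-p)*37.303172] = 26.097661; exercise = 5.050000; V(0,0) = max -> 26.097661

Answer: Price = V(0,0) = 26.0977


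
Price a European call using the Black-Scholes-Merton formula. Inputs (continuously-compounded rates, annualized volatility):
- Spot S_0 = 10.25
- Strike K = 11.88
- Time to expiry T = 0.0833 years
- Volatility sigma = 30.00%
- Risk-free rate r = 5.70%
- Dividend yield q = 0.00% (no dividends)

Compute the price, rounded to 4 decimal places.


d1 = (ln(S/K) + (r - q + 0.5*sigma^2) * T) / (sigma * sqrt(T)) = -1.60630199
d2 = d1 - sigma * sqrt(T) = -1.69288721
exp(-rT) = 0.99526315; exp(-qT) = 1.00000000
C = S_0 * exp(-qT) * N(d1) - K * exp(-rT) * N(d2)
N(d1) = 0.05410379; N(d2) = 0.04523847
C = 10.2500 * 1.00000000 * 0.05410379 - 11.8800 * 0.99526315 * 0.04523847 = 0.0197

Answer: Price = 0.0197


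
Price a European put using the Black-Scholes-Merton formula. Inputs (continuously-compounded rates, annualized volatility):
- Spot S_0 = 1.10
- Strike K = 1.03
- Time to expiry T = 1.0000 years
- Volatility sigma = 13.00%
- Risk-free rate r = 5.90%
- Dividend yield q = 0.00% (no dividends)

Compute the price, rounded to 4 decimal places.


d1 = (ln(S/K) + (r - q + 0.5*sigma^2) * T) / (sigma * sqrt(T)) = 1.02462598
d2 = d1 - sigma * sqrt(T) = 0.89462598
exp(-rT) = 0.94270677; exp(-qT) = 1.00000000
P = K * exp(-rT) * N(-d2) - S_0 * exp(-qT) * N(-d1)
N(-d1) = 0.15276985; N(-d2) = 0.18549353
P = 1.0300 * 0.94270677 * 0.18549353 - 1.1000 * 1.00000000 * 0.15276985 = 0.0121

Answer: Price = 0.0121


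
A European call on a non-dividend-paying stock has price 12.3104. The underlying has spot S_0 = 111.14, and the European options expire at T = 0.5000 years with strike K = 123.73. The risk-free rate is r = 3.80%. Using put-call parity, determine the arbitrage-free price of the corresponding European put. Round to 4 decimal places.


Put-call parity: C - P = S_0 * exp(-qT) - K * exp(-rT).
S_0 * exp(-qT) = 111.1400 * 1.00000000 = 111.14000000
K * exp(-rT) = 123.7300 * 0.98117936 = 121.40132249
P = C - S*exp(-qT) + K*exp(-rT)
P = 12.3104 - 111.14000000 + 121.40132249 = 22.5717

Answer: Put price = 22.5717


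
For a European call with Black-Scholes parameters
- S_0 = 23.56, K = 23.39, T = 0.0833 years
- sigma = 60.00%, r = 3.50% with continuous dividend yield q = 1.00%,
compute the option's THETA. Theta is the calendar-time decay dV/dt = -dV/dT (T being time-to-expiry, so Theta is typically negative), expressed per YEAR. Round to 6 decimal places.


d1 = 0.1404297333; d2 = -0.0327407029
phi(d1) = 0.3950279377; exp(-qT) = 0.9991673468; exp(-rT) = 0.9970887459
Theta = -S*exp(-qT)*phi(d1)*sigma/(2*sqrt(T)) - r*K*exp(-rT)*N(d2) + q*S*exp(-qT)*N(d1)
N(d1) = 0.5558397666; N(d2) = 0.4869406825; sqrt(T) = 0.2886173938
Term 1 = -23.5600 * 0.9991673468 * 0.3950279377 * 0.6000 / (2 * 0.2886173938) = -9.6658507353
Term 2 = -0.0350 * 23.3900 * 0.9970887459 * 0.4869406825 = -0.3974734649
Term 3 = 0.0100 * 23.5600 * 0.9991673468 * 0.5558397666 = 0.1308468082
Theta = -9.6658507353 + (-0.3974734649) + (0.1308468082) = -9.932477

Answer: Theta = -9.932477


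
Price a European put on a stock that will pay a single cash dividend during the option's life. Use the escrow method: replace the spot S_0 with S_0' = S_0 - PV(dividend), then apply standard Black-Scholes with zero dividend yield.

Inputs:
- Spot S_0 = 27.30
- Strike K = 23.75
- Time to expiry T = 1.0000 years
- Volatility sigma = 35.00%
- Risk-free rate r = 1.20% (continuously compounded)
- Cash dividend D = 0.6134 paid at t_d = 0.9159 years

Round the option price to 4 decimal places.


Answer: Price = 2.1014

Derivation:
PV(D) = D * exp(-r * t_d) = 0.6134 * 0.98906938 = 0.60669516
S_0' = S_0 - PV(D) = 27.3000 - 0.60669516 = 26.69330484
d1 = (ln(S_0'/K) + (r + sigma^2/2)*T) / (sigma*sqrt(T)) = 0.54308642
d2 = d1 - sigma*sqrt(T) = 0.19308642
exp(-rT) = 0.98807171
N(-d1) = 0.29353515; N(-d2) = 0.42344564
P = K * exp(-rT) * N(-d2) - S_0' * N(-d1) = 23.7500 * 0.98807171 * 0.42344564 - 26.69330484 * 0.29353515 = 2.1014


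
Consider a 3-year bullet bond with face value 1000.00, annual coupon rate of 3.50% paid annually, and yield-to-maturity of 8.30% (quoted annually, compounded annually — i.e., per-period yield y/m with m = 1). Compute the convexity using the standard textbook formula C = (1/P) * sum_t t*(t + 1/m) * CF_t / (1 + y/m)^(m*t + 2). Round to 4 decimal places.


Answer: Convexity = 9.7429

Derivation:
Coupon per period c = face * coupon_rate / m = 35.000000
Periods per year m = 1; per-period yield y/m = 0.083000
Number of cashflows N = 3
Cashflows (t years, CF_t, discount factor 1/(1+y/m)^(m*t), PV):
  t = 1.0000: CF_t = 35.000000, DF = 0.923361, PV = 32.317636
  t = 2.0000: CF_t = 35.000000, DF = 0.852596, PV = 29.840846
  t = 3.0000: CF_t = 1035.000000, DF = 0.787254, PV = 814.807429
Price P = sum_t PV_t = 876.965911
Convexity numerator sum_t t*(t + 1/m) * CF_t / (1+y/m)^(m*t + 2):
  t = 1.0000: term = 55.107749
  t = 2.0000: term = 152.653044
  t = 3.0000: term = 8336.414738
Convexity = (1/P) * sum = 8544.175531 / 876.965911 = 9.742882


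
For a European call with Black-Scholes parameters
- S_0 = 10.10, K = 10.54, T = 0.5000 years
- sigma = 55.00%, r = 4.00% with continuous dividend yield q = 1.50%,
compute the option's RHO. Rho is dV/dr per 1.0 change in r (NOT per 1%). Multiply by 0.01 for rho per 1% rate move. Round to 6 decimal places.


d1 = 0.1169500123; d2 = -0.2719587173
phi(d1) = 0.3962233602; exp(-qT) = 0.9925280548; exp(-rT) = 0.9801986733
N(d2) = 0.3928268811
Rho = K*T*exp(-rT)*N(d2) = 10.5400 * 0.5000 * 0.9801986733 * 0.3928268811 = 2.029205

Answer: Rho = 2.029205


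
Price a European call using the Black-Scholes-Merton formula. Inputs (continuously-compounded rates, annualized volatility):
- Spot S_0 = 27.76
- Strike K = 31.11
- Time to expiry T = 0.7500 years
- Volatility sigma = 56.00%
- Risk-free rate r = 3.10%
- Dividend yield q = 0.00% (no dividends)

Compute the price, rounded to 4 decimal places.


Answer: Price = 4.3488

Derivation:
d1 = (ln(S/K) + (r - q + 0.5*sigma^2) * T) / (sigma * sqrt(T)) = 0.05550156
d2 = d1 - sigma * sqrt(T) = -0.42947267
exp(-rT) = 0.97701820; exp(-qT) = 1.00000000
C = S_0 * exp(-qT) * N(d1) - K * exp(-rT) * N(d2)
N(d1) = 0.52213056; N(d2) = 0.33378964
C = 27.7600 * 1.00000000 * 0.52213056 - 31.1100 * 0.97701820 * 0.33378964 = 4.3488


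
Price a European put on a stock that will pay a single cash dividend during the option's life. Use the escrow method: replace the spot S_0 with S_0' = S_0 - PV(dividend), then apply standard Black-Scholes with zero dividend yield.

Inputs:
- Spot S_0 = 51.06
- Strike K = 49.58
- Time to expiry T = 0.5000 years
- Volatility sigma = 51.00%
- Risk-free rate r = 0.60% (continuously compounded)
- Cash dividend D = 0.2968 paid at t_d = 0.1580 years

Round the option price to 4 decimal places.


Answer: Price = 6.5218

Derivation:
PV(D) = D * exp(-r * t_d) = 0.2968 * 0.99905245 = 0.29651877
S_0' = S_0 - PV(D) = 51.0600 - 0.29651877 = 50.76348123
d1 = (ln(S_0'/K) + (r + sigma^2/2)*T) / (sigma*sqrt(T)) = 0.25404460
d2 = d1 - sigma*sqrt(T) = -0.10657986
exp(-rT) = 0.99700450
N(-d1) = 0.39973055; N(-d2) = 0.54243885
P = K * exp(-rT) * N(-d2) - S_0' * N(-d1) = 49.5800 * 0.99700450 * 0.54243885 - 50.76348123 * 0.39973055 = 6.5218


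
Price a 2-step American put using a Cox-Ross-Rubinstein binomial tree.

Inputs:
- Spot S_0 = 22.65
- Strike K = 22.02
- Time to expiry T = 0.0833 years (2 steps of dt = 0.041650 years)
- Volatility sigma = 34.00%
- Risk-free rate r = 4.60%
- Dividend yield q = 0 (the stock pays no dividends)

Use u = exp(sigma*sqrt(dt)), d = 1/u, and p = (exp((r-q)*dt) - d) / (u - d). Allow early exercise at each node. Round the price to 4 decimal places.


Answer: Price = V(0,0) = 0.5822

Derivation:
dt = T/N = 0.041650
u = exp(sigma*sqrt(dt)) = 1.071852; d = 1/u = 0.932964
p = (exp((r-q)*dt) - d) / (u - d) = 0.496468
Discount per step: exp(-r*dt) = 0.998086
Stock lattice S(k, i) with i counting down-moves:
  k=0: S(0,0) = 22.6500
  k=1: S(1,0) = 24.2775; S(1,1) = 21.1316
  k=2: S(2,0) = 26.0218; S(2,1) = 22.6500; S(2,2) = 19.7151
Terminal payoffs V(N, i) = max(K - S_T, 0):
  V(2,0) = 0.000000; V(2,1) = 0.000000; V(2,2) = 2.304932
Backward induction: V(k, i) = exp(-r*dt) * [p * V(k+1, i) + (1-p) * V(k+1, i+1)]; then take max(V_cont, immediate exercise) for American.
  V(1,0) = exp(-r*dt) * [p*0.000000 + (1-p)*0.000000] = 0.000000; exercise = 0.000000; V(1,0) = max -> 0.000000
  V(1,1) = exp(-r*dt) * [p*0.000000 + (1-p)*2.304932] = 1.158387; exercise = 0.888358; V(1,1) = max -> 1.158387
  V(0,0) = exp(-r*dt) * [p*0.000000 + (1-p)*1.158387] = 0.582169; exercise = 0.000000; V(0,0) = max -> 0.582169


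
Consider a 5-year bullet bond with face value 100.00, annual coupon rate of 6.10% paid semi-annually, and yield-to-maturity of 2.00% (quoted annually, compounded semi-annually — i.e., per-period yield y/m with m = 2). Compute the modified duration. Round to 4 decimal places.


Coupon per period c = face * coupon_rate / m = 3.050000
Periods per year m = 2; per-period yield y/m = 0.010000
Number of cashflows N = 10
Cashflows (t years, CF_t, discount factor 1/(1+y/m)^(m*t), PV):
  t = 0.5000: CF_t = 3.050000, DF = 0.990099, PV = 3.019802
  t = 1.0000: CF_t = 3.050000, DF = 0.980296, PV = 2.989903
  t = 1.5000: CF_t = 3.050000, DF = 0.970590, PV = 2.960300
  t = 2.0000: CF_t = 3.050000, DF = 0.960980, PV = 2.930990
  t = 2.5000: CF_t = 3.050000, DF = 0.951466, PV = 2.901970
  t = 3.0000: CF_t = 3.050000, DF = 0.942045, PV = 2.873238
  t = 3.5000: CF_t = 3.050000, DF = 0.932718, PV = 2.844790
  t = 4.0000: CF_t = 3.050000, DF = 0.923483, PV = 2.816624
  t = 4.5000: CF_t = 3.050000, DF = 0.914340, PV = 2.788736
  t = 5.0000: CF_t = 103.050000, DF = 0.905287, PV = 93.289821
Price P = sum_t PV_t = 119.416174
First compute Macaulay numerator sum_t t * PV_t:
  t * PV_t at t = 0.5000: 1.509901
  t * PV_t at t = 1.0000: 2.989903
  t * PV_t at t = 1.5000: 4.440450
  t * PV_t at t = 2.0000: 5.861980
  t * PV_t at t = 2.5000: 7.254926
  t * PV_t at t = 3.0000: 8.619714
  t * PV_t at t = 3.5000: 9.956765
  t * PV_t at t = 4.0000: 11.266495
  t * PV_t at t = 4.5000: 12.549314
  t * PV_t at t = 5.0000: 466.449103
Macaulay duration D = 530.898552 / 119.416174 = 4.445784
Modified duration = D / (1 + y/m) = 4.445784 / (1 + 0.010000) = 4.401767

Answer: Modified duration = 4.4018


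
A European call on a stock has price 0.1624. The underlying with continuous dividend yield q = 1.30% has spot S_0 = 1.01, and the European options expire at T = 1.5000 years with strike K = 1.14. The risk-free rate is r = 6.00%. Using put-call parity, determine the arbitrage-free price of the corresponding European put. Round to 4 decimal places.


Put-call parity: C - P = S_0 * exp(-qT) - K * exp(-rT).
S_0 * exp(-qT) = 1.0100 * 0.98068890 = 0.99049578
K * exp(-rT) = 1.1400 * 0.91393119 = 1.04188155
P = C - S*exp(-qT) + K*exp(-rT)
P = 0.1624 - 0.99049578 + 1.04188155 = 0.2138

Answer: Put price = 0.2138


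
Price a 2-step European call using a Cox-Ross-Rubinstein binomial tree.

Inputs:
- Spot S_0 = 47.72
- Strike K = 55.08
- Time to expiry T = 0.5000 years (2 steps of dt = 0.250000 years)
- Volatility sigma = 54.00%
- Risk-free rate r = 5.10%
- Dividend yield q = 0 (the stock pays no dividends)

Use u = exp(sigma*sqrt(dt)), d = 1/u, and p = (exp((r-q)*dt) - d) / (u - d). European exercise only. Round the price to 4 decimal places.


dt = T/N = 0.250000
u = exp(sigma*sqrt(dt)) = 1.309964; d = 1/u = 0.763379
p = (exp((r-q)*dt) - d) / (u - d) = 0.456383
Discount per step: exp(-r*dt) = 0.987331
Stock lattice S(k, i) with i counting down-moves:
  k=0: S(0,0) = 47.7200
  k=1: S(1,0) = 62.5115; S(1,1) = 36.4285
  k=2: S(2,0) = 81.8878; S(2,1) = 47.7200; S(2,2) = 27.8087
Terminal payoffs V(N, i) = max(S_T - K, 0):
  V(2,0) = 26.807847; V(2,1) = 0.000000; V(2,2) = 0.000000
Backward induction: V(k, i) = exp(-r*dt) * [p * V(k+1, i) + (1-p) * V(k+1, i+1)].
  V(1,0) = exp(-r*dt) * [p*26.807847 + (1-p)*0.000000] = 12.079647
  V(1,1) = exp(-r*dt) * [p*0.000000 + (1-p)*0.000000] = 0.000000
  V(0,0) = exp(-r*dt) * [p*12.079647 + (1-p)*0.000000] = 5.443103

Answer: Price = V(0,0) = 5.4431


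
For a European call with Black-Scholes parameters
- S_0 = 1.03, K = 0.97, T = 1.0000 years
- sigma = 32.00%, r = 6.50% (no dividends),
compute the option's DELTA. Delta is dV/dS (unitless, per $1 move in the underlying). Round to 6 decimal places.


Answer: Delta = 0.709074

Derivation:
d1 = 0.5506812804; d2 = 0.2306812804
phi(d1) = 0.3428152970; exp(-qT) = 1.0000000000; exp(-rT) = 0.9370674634
N(d1) = 0.7090739104
Delta = exp(-qT) * N(d1) = 1.0000000000 * 0.7090739104 = 0.709074


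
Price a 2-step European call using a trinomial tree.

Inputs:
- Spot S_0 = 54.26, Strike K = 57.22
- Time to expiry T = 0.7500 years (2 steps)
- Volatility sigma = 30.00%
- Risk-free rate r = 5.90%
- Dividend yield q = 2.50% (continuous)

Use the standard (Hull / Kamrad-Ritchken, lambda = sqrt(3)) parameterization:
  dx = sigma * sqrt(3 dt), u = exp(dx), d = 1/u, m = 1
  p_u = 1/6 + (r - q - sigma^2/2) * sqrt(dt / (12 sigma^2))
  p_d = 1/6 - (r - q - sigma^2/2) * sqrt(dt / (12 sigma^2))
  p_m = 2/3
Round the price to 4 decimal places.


dt = T/N = 0.375000; dx = sigma*sqrt(3*dt) = 0.318198
u = exp(dx) = 1.374648; d = 1/u = 0.727459
p_u = 0.160185, p_m = 0.666667, p_d = 0.173148
Discount per step: exp(-r*dt) = 0.978118
Stock lattice S(k, j) with j the centered position index:
  k=0: S(0,+0) = 54.2600
  k=1: S(1,-1) = 39.4719; S(1,+0) = 54.2600; S(1,+1) = 74.5884
  k=2: S(2,-2) = 28.7142; S(2,-1) = 39.4719; S(2,+0) = 54.2600; S(2,+1) = 74.5884; S(2,+2) = 102.5329
Terminal payoffs V(N, j) = max(S_T - K, 0):
  V(2,-2) = 0.000000; V(2,-1) = 0.000000; V(2,+0) = 0.000000; V(2,+1) = 17.368427; V(2,+2) = 45.312868
Backward induction: V(k, j) = exp(-r*dt) * [p_u * V(k+1, j+1) + p_m * V(k+1, j) + p_d * V(k+1, j-1)]
  V(1,-1) = exp(-r*dt) * [p_u*0.000000 + p_m*0.000000 + p_d*0.000000] = 0.000000
  V(1,+0) = exp(-r*dt) * [p_u*17.368427 + p_m*0.000000 + p_d*0.000000] = 2.721280
  V(1,+1) = exp(-r*dt) * [p_u*45.312868 + p_m*17.368427 + p_d*0.000000] = 18.425186
  V(0,+0) = exp(-r*dt) * [p_u*18.425186 + p_m*2.721280 + p_d*0.000000] = 4.661341

Answer: Price = V(0,0) = 4.6613


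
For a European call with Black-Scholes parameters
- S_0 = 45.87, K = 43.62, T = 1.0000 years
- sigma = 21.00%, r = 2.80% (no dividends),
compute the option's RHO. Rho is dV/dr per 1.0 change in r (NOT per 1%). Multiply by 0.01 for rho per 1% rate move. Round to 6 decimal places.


Answer: Rho = 25.686333

Derivation:
d1 = 0.4778359421; d2 = 0.2678359421
phi(d1) = 0.3559011956; exp(-qT) = 1.0000000000; exp(-rT) = 0.9723883668
N(d2) = 0.6055871983
Rho = K*T*exp(-rT)*N(d2) = 43.6200 * 1.0000 * 0.9723883668 * 0.6055871983 = 25.686333


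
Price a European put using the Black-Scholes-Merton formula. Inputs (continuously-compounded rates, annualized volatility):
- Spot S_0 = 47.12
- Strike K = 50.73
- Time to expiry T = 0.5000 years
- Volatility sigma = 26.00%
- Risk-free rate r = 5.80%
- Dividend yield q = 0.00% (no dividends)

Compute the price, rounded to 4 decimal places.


d1 = (ln(S/K) + (r - q + 0.5*sigma^2) * T) / (sigma * sqrt(T)) = -0.15186430
d2 = d1 - sigma * sqrt(T) = -0.33571207
exp(-rT) = 0.97141646; exp(-qT) = 1.00000000
P = K * exp(-rT) * N(-d2) - S_0 * exp(-qT) * N(-d1)
N(-d1) = 0.56035302; N(-d2) = 0.63145600
P = 50.7300 * 0.97141646 * 0.63145600 - 47.1200 * 1.00000000 * 0.56035302 = 4.7143

Answer: Price = 4.7143


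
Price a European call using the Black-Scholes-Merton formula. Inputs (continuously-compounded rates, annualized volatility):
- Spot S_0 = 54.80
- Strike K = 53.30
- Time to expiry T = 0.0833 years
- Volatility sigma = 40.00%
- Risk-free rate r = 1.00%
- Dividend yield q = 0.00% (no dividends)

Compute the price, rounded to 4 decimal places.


d1 = (ln(S/K) + (r - q + 0.5*sigma^2) * T) / (sigma * sqrt(T)) = 0.30534250
d2 = d1 - sigma * sqrt(T) = 0.18989554
exp(-rT) = 0.99916735; exp(-qT) = 1.00000000
C = S_0 * exp(-qT) * N(d1) - K * exp(-rT) * N(d2)
N(d1) = 0.61994735; N(d2) = 0.57530451
C = 54.8000 * 1.00000000 * 0.61994735 - 53.3000 * 0.99916735 * 0.57530451 = 3.3349

Answer: Price = 3.3349


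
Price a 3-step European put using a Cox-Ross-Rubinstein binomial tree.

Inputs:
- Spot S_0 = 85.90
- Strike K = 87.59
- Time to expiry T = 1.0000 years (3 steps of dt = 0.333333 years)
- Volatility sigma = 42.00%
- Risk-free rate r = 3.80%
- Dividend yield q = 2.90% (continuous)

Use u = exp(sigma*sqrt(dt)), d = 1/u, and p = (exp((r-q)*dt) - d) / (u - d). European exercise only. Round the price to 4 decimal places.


Answer: Price = V(0,0) = 15.5348

Derivation:
dt = T/N = 0.333333
u = exp(sigma*sqrt(dt)) = 1.274415; d = 1/u = 0.784674
p = (exp((r-q)*dt) - d) / (u - d) = 0.445808
Discount per step: exp(-r*dt) = 0.987413
Stock lattice S(k, i) with i counting down-moves:
  k=0: S(0,0) = 85.9000
  k=1: S(1,0) = 109.4722; S(1,1) = 67.4035
  k=2: S(2,0) = 139.5130; S(2,1) = 85.9000; S(2,2) = 52.8898
  k=3: S(3,0) = 177.7975; S(3,1) = 109.4722; S(3,2) = 67.4035; S(3,3) = 41.5012
Terminal payoffs V(N, i) = max(K - S_T, 0):
  V(3,0) = 0.000000; V(3,1) = 0.000000; V(3,2) = 20.186515; V(3,3) = 46.088794
Backward induction: V(k, i) = exp(-r*dt) * [p * V(k+1, i) + (1-p) * V(k+1, i+1)].
  V(2,0) = exp(-r*dt) * [p*0.000000 + (1-p)*0.000000] = 0.000000
  V(2,1) = exp(-r*dt) * [p*0.000000 + (1-p)*20.186515] = 11.046386
  V(2,2) = exp(-r*dt) * [p*20.186515 + (1-p)*46.088794] = 34.106576
  V(1,0) = exp(-r*dt) * [p*0.000000 + (1-p)*11.046386] = 6.044760
  V(1,1) = exp(-r*dt) * [p*11.046386 + (1-p)*34.106576] = 23.526255
  V(0,0) = exp(-r*dt) * [p*6.044760 + (1-p)*23.526255] = 15.534831


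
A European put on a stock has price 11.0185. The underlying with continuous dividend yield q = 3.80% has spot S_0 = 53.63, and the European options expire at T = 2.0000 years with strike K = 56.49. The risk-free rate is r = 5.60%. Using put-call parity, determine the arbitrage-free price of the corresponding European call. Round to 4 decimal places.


Put-call parity: C - P = S_0 * exp(-qT) - K * exp(-rT).
S_0 * exp(-qT) = 53.6300 * 0.92681621 = 49.70515316
K * exp(-rT) = 56.4900 * 0.89404426 = 50.50456011
C = P + S*exp(-qT) - K*exp(-rT)
C = 11.0185 + 49.70515316 - 50.50456011 = 10.2191

Answer: Call price = 10.2191
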